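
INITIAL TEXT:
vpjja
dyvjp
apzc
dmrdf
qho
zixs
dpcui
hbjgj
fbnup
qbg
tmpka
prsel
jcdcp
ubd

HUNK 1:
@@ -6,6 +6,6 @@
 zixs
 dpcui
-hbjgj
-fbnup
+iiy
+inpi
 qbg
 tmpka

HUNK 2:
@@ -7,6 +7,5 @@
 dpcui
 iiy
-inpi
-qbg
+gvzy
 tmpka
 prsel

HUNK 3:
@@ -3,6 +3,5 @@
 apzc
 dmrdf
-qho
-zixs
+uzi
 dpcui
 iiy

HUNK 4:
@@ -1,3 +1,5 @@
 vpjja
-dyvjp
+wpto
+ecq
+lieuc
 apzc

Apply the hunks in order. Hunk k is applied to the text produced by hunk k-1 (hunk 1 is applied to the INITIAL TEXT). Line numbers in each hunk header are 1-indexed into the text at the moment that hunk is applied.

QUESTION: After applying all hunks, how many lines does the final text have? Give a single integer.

Answer: 14

Derivation:
Hunk 1: at line 6 remove [hbjgj,fbnup] add [iiy,inpi] -> 14 lines: vpjja dyvjp apzc dmrdf qho zixs dpcui iiy inpi qbg tmpka prsel jcdcp ubd
Hunk 2: at line 7 remove [inpi,qbg] add [gvzy] -> 13 lines: vpjja dyvjp apzc dmrdf qho zixs dpcui iiy gvzy tmpka prsel jcdcp ubd
Hunk 3: at line 3 remove [qho,zixs] add [uzi] -> 12 lines: vpjja dyvjp apzc dmrdf uzi dpcui iiy gvzy tmpka prsel jcdcp ubd
Hunk 4: at line 1 remove [dyvjp] add [wpto,ecq,lieuc] -> 14 lines: vpjja wpto ecq lieuc apzc dmrdf uzi dpcui iiy gvzy tmpka prsel jcdcp ubd
Final line count: 14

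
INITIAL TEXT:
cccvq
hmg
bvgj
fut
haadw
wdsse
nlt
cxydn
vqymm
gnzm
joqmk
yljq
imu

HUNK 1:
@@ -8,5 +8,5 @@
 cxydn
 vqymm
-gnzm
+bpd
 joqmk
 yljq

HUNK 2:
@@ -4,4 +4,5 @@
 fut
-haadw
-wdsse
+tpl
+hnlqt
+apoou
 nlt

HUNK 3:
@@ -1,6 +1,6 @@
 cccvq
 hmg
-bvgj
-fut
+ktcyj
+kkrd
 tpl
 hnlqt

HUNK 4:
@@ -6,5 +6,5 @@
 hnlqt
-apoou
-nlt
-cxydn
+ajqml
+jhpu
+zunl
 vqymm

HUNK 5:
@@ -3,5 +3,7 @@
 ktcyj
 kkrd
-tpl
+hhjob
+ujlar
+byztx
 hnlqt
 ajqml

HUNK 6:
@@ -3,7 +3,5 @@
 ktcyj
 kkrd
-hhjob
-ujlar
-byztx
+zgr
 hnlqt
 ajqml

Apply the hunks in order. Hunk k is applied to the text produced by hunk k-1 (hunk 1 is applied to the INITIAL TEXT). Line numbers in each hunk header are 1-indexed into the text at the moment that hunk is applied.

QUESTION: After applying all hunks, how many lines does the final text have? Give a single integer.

Hunk 1: at line 8 remove [gnzm] add [bpd] -> 13 lines: cccvq hmg bvgj fut haadw wdsse nlt cxydn vqymm bpd joqmk yljq imu
Hunk 2: at line 4 remove [haadw,wdsse] add [tpl,hnlqt,apoou] -> 14 lines: cccvq hmg bvgj fut tpl hnlqt apoou nlt cxydn vqymm bpd joqmk yljq imu
Hunk 3: at line 1 remove [bvgj,fut] add [ktcyj,kkrd] -> 14 lines: cccvq hmg ktcyj kkrd tpl hnlqt apoou nlt cxydn vqymm bpd joqmk yljq imu
Hunk 4: at line 6 remove [apoou,nlt,cxydn] add [ajqml,jhpu,zunl] -> 14 lines: cccvq hmg ktcyj kkrd tpl hnlqt ajqml jhpu zunl vqymm bpd joqmk yljq imu
Hunk 5: at line 3 remove [tpl] add [hhjob,ujlar,byztx] -> 16 lines: cccvq hmg ktcyj kkrd hhjob ujlar byztx hnlqt ajqml jhpu zunl vqymm bpd joqmk yljq imu
Hunk 6: at line 3 remove [hhjob,ujlar,byztx] add [zgr] -> 14 lines: cccvq hmg ktcyj kkrd zgr hnlqt ajqml jhpu zunl vqymm bpd joqmk yljq imu
Final line count: 14

Answer: 14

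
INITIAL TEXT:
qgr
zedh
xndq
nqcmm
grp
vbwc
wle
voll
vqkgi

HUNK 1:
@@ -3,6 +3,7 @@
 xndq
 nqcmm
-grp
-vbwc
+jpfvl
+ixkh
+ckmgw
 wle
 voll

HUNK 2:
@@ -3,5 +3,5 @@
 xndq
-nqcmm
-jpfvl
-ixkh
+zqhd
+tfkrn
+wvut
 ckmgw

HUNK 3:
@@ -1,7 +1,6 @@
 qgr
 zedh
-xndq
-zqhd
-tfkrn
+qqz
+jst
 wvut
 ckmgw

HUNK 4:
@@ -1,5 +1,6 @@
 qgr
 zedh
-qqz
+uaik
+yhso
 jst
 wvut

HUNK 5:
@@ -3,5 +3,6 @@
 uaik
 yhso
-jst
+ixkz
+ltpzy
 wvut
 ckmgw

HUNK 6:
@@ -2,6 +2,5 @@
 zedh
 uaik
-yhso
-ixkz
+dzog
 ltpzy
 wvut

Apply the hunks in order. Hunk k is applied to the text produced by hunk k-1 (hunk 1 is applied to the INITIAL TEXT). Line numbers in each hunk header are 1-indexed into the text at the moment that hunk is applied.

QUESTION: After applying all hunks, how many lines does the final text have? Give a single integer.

Hunk 1: at line 3 remove [grp,vbwc] add [jpfvl,ixkh,ckmgw] -> 10 lines: qgr zedh xndq nqcmm jpfvl ixkh ckmgw wle voll vqkgi
Hunk 2: at line 3 remove [nqcmm,jpfvl,ixkh] add [zqhd,tfkrn,wvut] -> 10 lines: qgr zedh xndq zqhd tfkrn wvut ckmgw wle voll vqkgi
Hunk 3: at line 1 remove [xndq,zqhd,tfkrn] add [qqz,jst] -> 9 lines: qgr zedh qqz jst wvut ckmgw wle voll vqkgi
Hunk 4: at line 1 remove [qqz] add [uaik,yhso] -> 10 lines: qgr zedh uaik yhso jst wvut ckmgw wle voll vqkgi
Hunk 5: at line 3 remove [jst] add [ixkz,ltpzy] -> 11 lines: qgr zedh uaik yhso ixkz ltpzy wvut ckmgw wle voll vqkgi
Hunk 6: at line 2 remove [yhso,ixkz] add [dzog] -> 10 lines: qgr zedh uaik dzog ltpzy wvut ckmgw wle voll vqkgi
Final line count: 10

Answer: 10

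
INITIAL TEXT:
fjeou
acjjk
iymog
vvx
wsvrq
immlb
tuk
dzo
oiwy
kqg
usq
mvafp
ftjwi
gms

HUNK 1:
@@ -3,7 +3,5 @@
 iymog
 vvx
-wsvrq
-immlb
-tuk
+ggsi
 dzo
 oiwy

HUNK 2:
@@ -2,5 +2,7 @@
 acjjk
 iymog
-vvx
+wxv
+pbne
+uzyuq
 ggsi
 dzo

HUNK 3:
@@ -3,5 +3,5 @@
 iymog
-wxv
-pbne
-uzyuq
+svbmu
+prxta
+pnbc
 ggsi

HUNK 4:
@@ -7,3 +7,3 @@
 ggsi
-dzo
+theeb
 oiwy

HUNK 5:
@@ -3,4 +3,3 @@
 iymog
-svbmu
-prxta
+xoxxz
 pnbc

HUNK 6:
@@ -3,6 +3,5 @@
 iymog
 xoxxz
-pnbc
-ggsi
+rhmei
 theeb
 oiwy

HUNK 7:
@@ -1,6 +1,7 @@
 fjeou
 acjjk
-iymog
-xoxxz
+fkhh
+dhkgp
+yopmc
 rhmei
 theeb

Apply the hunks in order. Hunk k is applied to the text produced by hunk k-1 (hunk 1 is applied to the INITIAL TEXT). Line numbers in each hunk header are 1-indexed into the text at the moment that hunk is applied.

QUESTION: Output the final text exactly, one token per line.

Hunk 1: at line 3 remove [wsvrq,immlb,tuk] add [ggsi] -> 12 lines: fjeou acjjk iymog vvx ggsi dzo oiwy kqg usq mvafp ftjwi gms
Hunk 2: at line 2 remove [vvx] add [wxv,pbne,uzyuq] -> 14 lines: fjeou acjjk iymog wxv pbne uzyuq ggsi dzo oiwy kqg usq mvafp ftjwi gms
Hunk 3: at line 3 remove [wxv,pbne,uzyuq] add [svbmu,prxta,pnbc] -> 14 lines: fjeou acjjk iymog svbmu prxta pnbc ggsi dzo oiwy kqg usq mvafp ftjwi gms
Hunk 4: at line 7 remove [dzo] add [theeb] -> 14 lines: fjeou acjjk iymog svbmu prxta pnbc ggsi theeb oiwy kqg usq mvafp ftjwi gms
Hunk 5: at line 3 remove [svbmu,prxta] add [xoxxz] -> 13 lines: fjeou acjjk iymog xoxxz pnbc ggsi theeb oiwy kqg usq mvafp ftjwi gms
Hunk 6: at line 3 remove [pnbc,ggsi] add [rhmei] -> 12 lines: fjeou acjjk iymog xoxxz rhmei theeb oiwy kqg usq mvafp ftjwi gms
Hunk 7: at line 1 remove [iymog,xoxxz] add [fkhh,dhkgp,yopmc] -> 13 lines: fjeou acjjk fkhh dhkgp yopmc rhmei theeb oiwy kqg usq mvafp ftjwi gms

Answer: fjeou
acjjk
fkhh
dhkgp
yopmc
rhmei
theeb
oiwy
kqg
usq
mvafp
ftjwi
gms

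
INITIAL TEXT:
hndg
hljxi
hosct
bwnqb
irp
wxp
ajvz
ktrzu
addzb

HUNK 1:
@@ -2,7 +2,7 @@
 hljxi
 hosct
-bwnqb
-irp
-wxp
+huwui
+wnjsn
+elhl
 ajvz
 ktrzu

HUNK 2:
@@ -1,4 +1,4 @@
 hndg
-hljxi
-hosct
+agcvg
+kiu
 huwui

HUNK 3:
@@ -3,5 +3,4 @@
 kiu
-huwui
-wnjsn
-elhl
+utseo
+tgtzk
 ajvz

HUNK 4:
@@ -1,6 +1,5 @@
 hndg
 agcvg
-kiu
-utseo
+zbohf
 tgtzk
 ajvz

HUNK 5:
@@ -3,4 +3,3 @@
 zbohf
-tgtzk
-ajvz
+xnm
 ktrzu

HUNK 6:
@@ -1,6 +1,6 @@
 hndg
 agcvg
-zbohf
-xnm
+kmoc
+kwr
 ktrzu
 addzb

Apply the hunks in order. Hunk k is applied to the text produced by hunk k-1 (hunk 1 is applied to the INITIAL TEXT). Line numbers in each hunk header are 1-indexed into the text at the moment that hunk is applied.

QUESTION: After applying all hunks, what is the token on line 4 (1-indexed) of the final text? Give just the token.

Hunk 1: at line 2 remove [bwnqb,irp,wxp] add [huwui,wnjsn,elhl] -> 9 lines: hndg hljxi hosct huwui wnjsn elhl ajvz ktrzu addzb
Hunk 2: at line 1 remove [hljxi,hosct] add [agcvg,kiu] -> 9 lines: hndg agcvg kiu huwui wnjsn elhl ajvz ktrzu addzb
Hunk 3: at line 3 remove [huwui,wnjsn,elhl] add [utseo,tgtzk] -> 8 lines: hndg agcvg kiu utseo tgtzk ajvz ktrzu addzb
Hunk 4: at line 1 remove [kiu,utseo] add [zbohf] -> 7 lines: hndg agcvg zbohf tgtzk ajvz ktrzu addzb
Hunk 5: at line 3 remove [tgtzk,ajvz] add [xnm] -> 6 lines: hndg agcvg zbohf xnm ktrzu addzb
Hunk 6: at line 1 remove [zbohf,xnm] add [kmoc,kwr] -> 6 lines: hndg agcvg kmoc kwr ktrzu addzb
Final line 4: kwr

Answer: kwr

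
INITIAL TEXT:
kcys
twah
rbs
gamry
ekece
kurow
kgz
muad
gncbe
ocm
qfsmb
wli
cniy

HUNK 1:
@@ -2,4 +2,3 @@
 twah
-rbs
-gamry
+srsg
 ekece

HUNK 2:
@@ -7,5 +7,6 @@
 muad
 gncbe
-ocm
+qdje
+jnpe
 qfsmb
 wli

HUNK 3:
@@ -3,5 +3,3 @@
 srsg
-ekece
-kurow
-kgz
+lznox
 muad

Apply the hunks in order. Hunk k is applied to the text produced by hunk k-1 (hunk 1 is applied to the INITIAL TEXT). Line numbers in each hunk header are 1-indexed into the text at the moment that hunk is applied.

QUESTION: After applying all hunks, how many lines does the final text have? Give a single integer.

Answer: 11

Derivation:
Hunk 1: at line 2 remove [rbs,gamry] add [srsg] -> 12 lines: kcys twah srsg ekece kurow kgz muad gncbe ocm qfsmb wli cniy
Hunk 2: at line 7 remove [ocm] add [qdje,jnpe] -> 13 lines: kcys twah srsg ekece kurow kgz muad gncbe qdje jnpe qfsmb wli cniy
Hunk 3: at line 3 remove [ekece,kurow,kgz] add [lznox] -> 11 lines: kcys twah srsg lznox muad gncbe qdje jnpe qfsmb wli cniy
Final line count: 11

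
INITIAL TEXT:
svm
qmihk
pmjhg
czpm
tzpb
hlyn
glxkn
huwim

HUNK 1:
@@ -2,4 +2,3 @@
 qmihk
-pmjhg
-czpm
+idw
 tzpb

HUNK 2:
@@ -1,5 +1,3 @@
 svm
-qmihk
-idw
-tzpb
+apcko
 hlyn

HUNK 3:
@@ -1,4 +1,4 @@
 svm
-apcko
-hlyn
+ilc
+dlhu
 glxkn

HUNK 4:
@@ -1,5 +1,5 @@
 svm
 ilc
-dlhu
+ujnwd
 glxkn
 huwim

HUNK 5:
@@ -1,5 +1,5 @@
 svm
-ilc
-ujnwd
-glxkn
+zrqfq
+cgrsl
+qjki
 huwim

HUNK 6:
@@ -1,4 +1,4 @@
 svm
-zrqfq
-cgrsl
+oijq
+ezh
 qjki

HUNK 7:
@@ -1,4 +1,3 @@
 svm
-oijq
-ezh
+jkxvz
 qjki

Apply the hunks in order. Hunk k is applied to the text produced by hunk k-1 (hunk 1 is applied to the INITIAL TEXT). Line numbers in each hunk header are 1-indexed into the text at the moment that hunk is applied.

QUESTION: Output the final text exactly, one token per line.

Answer: svm
jkxvz
qjki
huwim

Derivation:
Hunk 1: at line 2 remove [pmjhg,czpm] add [idw] -> 7 lines: svm qmihk idw tzpb hlyn glxkn huwim
Hunk 2: at line 1 remove [qmihk,idw,tzpb] add [apcko] -> 5 lines: svm apcko hlyn glxkn huwim
Hunk 3: at line 1 remove [apcko,hlyn] add [ilc,dlhu] -> 5 lines: svm ilc dlhu glxkn huwim
Hunk 4: at line 1 remove [dlhu] add [ujnwd] -> 5 lines: svm ilc ujnwd glxkn huwim
Hunk 5: at line 1 remove [ilc,ujnwd,glxkn] add [zrqfq,cgrsl,qjki] -> 5 lines: svm zrqfq cgrsl qjki huwim
Hunk 6: at line 1 remove [zrqfq,cgrsl] add [oijq,ezh] -> 5 lines: svm oijq ezh qjki huwim
Hunk 7: at line 1 remove [oijq,ezh] add [jkxvz] -> 4 lines: svm jkxvz qjki huwim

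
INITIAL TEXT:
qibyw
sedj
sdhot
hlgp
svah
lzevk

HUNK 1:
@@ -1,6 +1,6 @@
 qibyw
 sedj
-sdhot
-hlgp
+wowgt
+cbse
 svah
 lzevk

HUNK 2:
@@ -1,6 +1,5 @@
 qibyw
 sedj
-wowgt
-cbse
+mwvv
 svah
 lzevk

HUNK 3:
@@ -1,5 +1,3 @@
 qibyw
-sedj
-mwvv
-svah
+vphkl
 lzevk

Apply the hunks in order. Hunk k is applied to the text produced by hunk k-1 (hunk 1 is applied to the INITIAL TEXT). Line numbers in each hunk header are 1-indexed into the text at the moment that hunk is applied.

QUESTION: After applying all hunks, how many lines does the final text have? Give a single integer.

Hunk 1: at line 1 remove [sdhot,hlgp] add [wowgt,cbse] -> 6 lines: qibyw sedj wowgt cbse svah lzevk
Hunk 2: at line 1 remove [wowgt,cbse] add [mwvv] -> 5 lines: qibyw sedj mwvv svah lzevk
Hunk 3: at line 1 remove [sedj,mwvv,svah] add [vphkl] -> 3 lines: qibyw vphkl lzevk
Final line count: 3

Answer: 3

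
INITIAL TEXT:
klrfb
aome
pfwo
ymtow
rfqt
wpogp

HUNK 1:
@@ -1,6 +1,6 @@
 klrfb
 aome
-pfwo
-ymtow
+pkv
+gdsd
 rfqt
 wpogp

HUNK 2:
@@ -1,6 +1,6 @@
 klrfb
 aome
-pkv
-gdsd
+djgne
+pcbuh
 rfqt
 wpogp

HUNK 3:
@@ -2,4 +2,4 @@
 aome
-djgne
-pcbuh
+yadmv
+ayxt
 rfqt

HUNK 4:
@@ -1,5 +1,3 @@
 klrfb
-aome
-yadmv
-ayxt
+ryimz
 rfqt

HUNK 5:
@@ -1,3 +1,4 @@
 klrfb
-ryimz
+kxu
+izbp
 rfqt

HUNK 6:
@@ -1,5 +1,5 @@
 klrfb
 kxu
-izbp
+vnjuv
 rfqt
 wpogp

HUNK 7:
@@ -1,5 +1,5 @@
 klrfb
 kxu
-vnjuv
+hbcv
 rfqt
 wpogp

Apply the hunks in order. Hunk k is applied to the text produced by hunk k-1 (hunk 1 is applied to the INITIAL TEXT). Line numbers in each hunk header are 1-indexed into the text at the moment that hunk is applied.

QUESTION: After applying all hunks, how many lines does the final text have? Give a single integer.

Answer: 5

Derivation:
Hunk 1: at line 1 remove [pfwo,ymtow] add [pkv,gdsd] -> 6 lines: klrfb aome pkv gdsd rfqt wpogp
Hunk 2: at line 1 remove [pkv,gdsd] add [djgne,pcbuh] -> 6 lines: klrfb aome djgne pcbuh rfqt wpogp
Hunk 3: at line 2 remove [djgne,pcbuh] add [yadmv,ayxt] -> 6 lines: klrfb aome yadmv ayxt rfqt wpogp
Hunk 4: at line 1 remove [aome,yadmv,ayxt] add [ryimz] -> 4 lines: klrfb ryimz rfqt wpogp
Hunk 5: at line 1 remove [ryimz] add [kxu,izbp] -> 5 lines: klrfb kxu izbp rfqt wpogp
Hunk 6: at line 1 remove [izbp] add [vnjuv] -> 5 lines: klrfb kxu vnjuv rfqt wpogp
Hunk 7: at line 1 remove [vnjuv] add [hbcv] -> 5 lines: klrfb kxu hbcv rfqt wpogp
Final line count: 5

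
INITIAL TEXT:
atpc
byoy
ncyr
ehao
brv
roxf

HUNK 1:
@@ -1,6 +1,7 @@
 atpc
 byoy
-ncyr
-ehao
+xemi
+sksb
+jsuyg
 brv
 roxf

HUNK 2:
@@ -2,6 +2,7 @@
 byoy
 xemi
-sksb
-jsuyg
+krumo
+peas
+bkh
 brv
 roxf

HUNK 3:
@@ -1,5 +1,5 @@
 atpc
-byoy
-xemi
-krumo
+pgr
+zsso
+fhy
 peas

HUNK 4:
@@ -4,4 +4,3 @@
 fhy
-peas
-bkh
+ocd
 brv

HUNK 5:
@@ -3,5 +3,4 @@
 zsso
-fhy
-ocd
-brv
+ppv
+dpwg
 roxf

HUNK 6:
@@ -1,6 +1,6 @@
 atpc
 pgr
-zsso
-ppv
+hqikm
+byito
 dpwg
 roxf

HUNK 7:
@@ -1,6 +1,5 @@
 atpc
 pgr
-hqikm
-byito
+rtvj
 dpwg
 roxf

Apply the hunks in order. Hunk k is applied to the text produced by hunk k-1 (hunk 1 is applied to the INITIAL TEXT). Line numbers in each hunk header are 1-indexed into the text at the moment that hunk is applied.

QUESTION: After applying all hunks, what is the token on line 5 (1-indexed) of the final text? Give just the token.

Answer: roxf

Derivation:
Hunk 1: at line 1 remove [ncyr,ehao] add [xemi,sksb,jsuyg] -> 7 lines: atpc byoy xemi sksb jsuyg brv roxf
Hunk 2: at line 2 remove [sksb,jsuyg] add [krumo,peas,bkh] -> 8 lines: atpc byoy xemi krumo peas bkh brv roxf
Hunk 3: at line 1 remove [byoy,xemi,krumo] add [pgr,zsso,fhy] -> 8 lines: atpc pgr zsso fhy peas bkh brv roxf
Hunk 4: at line 4 remove [peas,bkh] add [ocd] -> 7 lines: atpc pgr zsso fhy ocd brv roxf
Hunk 5: at line 3 remove [fhy,ocd,brv] add [ppv,dpwg] -> 6 lines: atpc pgr zsso ppv dpwg roxf
Hunk 6: at line 1 remove [zsso,ppv] add [hqikm,byito] -> 6 lines: atpc pgr hqikm byito dpwg roxf
Hunk 7: at line 1 remove [hqikm,byito] add [rtvj] -> 5 lines: atpc pgr rtvj dpwg roxf
Final line 5: roxf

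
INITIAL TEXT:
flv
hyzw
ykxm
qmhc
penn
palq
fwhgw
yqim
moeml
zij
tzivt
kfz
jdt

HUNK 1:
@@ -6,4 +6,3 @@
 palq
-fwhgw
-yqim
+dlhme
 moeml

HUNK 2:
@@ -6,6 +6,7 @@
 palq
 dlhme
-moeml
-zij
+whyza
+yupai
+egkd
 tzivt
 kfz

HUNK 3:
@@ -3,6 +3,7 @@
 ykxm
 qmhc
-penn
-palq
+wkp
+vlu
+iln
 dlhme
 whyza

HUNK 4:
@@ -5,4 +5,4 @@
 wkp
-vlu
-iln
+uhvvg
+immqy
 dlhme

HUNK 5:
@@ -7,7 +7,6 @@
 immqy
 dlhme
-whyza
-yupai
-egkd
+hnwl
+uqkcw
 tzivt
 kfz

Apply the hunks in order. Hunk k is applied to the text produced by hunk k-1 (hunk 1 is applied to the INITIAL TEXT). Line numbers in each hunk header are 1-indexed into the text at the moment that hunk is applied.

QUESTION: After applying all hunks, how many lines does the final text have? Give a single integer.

Hunk 1: at line 6 remove [fwhgw,yqim] add [dlhme] -> 12 lines: flv hyzw ykxm qmhc penn palq dlhme moeml zij tzivt kfz jdt
Hunk 2: at line 6 remove [moeml,zij] add [whyza,yupai,egkd] -> 13 lines: flv hyzw ykxm qmhc penn palq dlhme whyza yupai egkd tzivt kfz jdt
Hunk 3: at line 3 remove [penn,palq] add [wkp,vlu,iln] -> 14 lines: flv hyzw ykxm qmhc wkp vlu iln dlhme whyza yupai egkd tzivt kfz jdt
Hunk 4: at line 5 remove [vlu,iln] add [uhvvg,immqy] -> 14 lines: flv hyzw ykxm qmhc wkp uhvvg immqy dlhme whyza yupai egkd tzivt kfz jdt
Hunk 5: at line 7 remove [whyza,yupai,egkd] add [hnwl,uqkcw] -> 13 lines: flv hyzw ykxm qmhc wkp uhvvg immqy dlhme hnwl uqkcw tzivt kfz jdt
Final line count: 13

Answer: 13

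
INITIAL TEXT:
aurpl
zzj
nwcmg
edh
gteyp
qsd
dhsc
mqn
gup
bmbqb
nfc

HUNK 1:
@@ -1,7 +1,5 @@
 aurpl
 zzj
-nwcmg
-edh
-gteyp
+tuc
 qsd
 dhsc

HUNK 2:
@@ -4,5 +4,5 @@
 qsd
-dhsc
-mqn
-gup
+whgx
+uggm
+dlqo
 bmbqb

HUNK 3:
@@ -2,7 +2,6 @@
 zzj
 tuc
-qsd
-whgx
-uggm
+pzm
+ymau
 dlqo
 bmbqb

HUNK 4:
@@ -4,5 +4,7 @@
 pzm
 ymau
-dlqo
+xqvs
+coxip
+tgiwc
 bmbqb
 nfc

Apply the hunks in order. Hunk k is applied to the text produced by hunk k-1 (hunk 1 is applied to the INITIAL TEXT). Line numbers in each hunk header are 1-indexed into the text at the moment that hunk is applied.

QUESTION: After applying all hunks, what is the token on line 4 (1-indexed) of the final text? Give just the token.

Hunk 1: at line 1 remove [nwcmg,edh,gteyp] add [tuc] -> 9 lines: aurpl zzj tuc qsd dhsc mqn gup bmbqb nfc
Hunk 2: at line 4 remove [dhsc,mqn,gup] add [whgx,uggm,dlqo] -> 9 lines: aurpl zzj tuc qsd whgx uggm dlqo bmbqb nfc
Hunk 3: at line 2 remove [qsd,whgx,uggm] add [pzm,ymau] -> 8 lines: aurpl zzj tuc pzm ymau dlqo bmbqb nfc
Hunk 4: at line 4 remove [dlqo] add [xqvs,coxip,tgiwc] -> 10 lines: aurpl zzj tuc pzm ymau xqvs coxip tgiwc bmbqb nfc
Final line 4: pzm

Answer: pzm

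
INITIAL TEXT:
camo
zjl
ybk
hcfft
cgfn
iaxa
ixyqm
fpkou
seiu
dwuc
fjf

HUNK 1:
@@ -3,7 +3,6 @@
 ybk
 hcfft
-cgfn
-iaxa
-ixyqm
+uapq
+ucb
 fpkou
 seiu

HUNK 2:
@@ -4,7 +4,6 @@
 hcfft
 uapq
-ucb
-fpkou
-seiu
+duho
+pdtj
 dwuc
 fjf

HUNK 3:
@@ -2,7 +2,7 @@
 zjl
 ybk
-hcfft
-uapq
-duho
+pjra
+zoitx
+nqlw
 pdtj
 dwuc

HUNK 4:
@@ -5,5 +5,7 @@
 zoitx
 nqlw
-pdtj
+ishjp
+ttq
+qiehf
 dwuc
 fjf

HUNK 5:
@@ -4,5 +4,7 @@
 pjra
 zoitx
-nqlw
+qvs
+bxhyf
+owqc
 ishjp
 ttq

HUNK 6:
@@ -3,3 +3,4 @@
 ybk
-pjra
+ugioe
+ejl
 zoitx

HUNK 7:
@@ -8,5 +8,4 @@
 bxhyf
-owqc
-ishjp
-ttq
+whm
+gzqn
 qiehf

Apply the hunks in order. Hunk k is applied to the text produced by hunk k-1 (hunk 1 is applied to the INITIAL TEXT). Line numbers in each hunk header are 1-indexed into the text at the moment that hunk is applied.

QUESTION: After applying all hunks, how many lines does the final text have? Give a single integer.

Answer: 13

Derivation:
Hunk 1: at line 3 remove [cgfn,iaxa,ixyqm] add [uapq,ucb] -> 10 lines: camo zjl ybk hcfft uapq ucb fpkou seiu dwuc fjf
Hunk 2: at line 4 remove [ucb,fpkou,seiu] add [duho,pdtj] -> 9 lines: camo zjl ybk hcfft uapq duho pdtj dwuc fjf
Hunk 3: at line 2 remove [hcfft,uapq,duho] add [pjra,zoitx,nqlw] -> 9 lines: camo zjl ybk pjra zoitx nqlw pdtj dwuc fjf
Hunk 4: at line 5 remove [pdtj] add [ishjp,ttq,qiehf] -> 11 lines: camo zjl ybk pjra zoitx nqlw ishjp ttq qiehf dwuc fjf
Hunk 5: at line 4 remove [nqlw] add [qvs,bxhyf,owqc] -> 13 lines: camo zjl ybk pjra zoitx qvs bxhyf owqc ishjp ttq qiehf dwuc fjf
Hunk 6: at line 3 remove [pjra] add [ugioe,ejl] -> 14 lines: camo zjl ybk ugioe ejl zoitx qvs bxhyf owqc ishjp ttq qiehf dwuc fjf
Hunk 7: at line 8 remove [owqc,ishjp,ttq] add [whm,gzqn] -> 13 lines: camo zjl ybk ugioe ejl zoitx qvs bxhyf whm gzqn qiehf dwuc fjf
Final line count: 13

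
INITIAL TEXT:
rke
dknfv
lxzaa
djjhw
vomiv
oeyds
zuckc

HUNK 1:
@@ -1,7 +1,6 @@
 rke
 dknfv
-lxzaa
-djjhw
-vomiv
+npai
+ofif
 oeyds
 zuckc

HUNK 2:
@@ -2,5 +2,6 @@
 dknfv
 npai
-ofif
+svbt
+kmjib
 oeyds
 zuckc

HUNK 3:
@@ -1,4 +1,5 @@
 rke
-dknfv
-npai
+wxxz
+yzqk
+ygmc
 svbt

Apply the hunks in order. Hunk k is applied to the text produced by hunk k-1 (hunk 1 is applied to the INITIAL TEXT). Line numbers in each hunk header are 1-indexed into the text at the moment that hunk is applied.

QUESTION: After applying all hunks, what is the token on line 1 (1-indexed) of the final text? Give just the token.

Answer: rke

Derivation:
Hunk 1: at line 1 remove [lxzaa,djjhw,vomiv] add [npai,ofif] -> 6 lines: rke dknfv npai ofif oeyds zuckc
Hunk 2: at line 2 remove [ofif] add [svbt,kmjib] -> 7 lines: rke dknfv npai svbt kmjib oeyds zuckc
Hunk 3: at line 1 remove [dknfv,npai] add [wxxz,yzqk,ygmc] -> 8 lines: rke wxxz yzqk ygmc svbt kmjib oeyds zuckc
Final line 1: rke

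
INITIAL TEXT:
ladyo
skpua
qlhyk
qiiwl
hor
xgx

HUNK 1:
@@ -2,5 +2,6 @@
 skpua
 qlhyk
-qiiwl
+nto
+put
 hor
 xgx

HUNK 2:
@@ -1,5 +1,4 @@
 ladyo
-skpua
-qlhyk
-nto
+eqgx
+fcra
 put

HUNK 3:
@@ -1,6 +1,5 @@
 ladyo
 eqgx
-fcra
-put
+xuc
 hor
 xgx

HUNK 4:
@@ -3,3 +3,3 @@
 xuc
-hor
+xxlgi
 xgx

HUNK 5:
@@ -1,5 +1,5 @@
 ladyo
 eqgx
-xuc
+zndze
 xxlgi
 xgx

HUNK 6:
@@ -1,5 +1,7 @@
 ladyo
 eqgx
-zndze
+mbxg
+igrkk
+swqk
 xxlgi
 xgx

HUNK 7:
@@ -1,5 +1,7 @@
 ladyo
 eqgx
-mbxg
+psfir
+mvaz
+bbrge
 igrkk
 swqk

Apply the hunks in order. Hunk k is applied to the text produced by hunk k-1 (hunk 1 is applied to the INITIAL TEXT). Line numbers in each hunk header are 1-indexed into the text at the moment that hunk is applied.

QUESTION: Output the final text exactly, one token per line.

Hunk 1: at line 2 remove [qiiwl] add [nto,put] -> 7 lines: ladyo skpua qlhyk nto put hor xgx
Hunk 2: at line 1 remove [skpua,qlhyk,nto] add [eqgx,fcra] -> 6 lines: ladyo eqgx fcra put hor xgx
Hunk 3: at line 1 remove [fcra,put] add [xuc] -> 5 lines: ladyo eqgx xuc hor xgx
Hunk 4: at line 3 remove [hor] add [xxlgi] -> 5 lines: ladyo eqgx xuc xxlgi xgx
Hunk 5: at line 1 remove [xuc] add [zndze] -> 5 lines: ladyo eqgx zndze xxlgi xgx
Hunk 6: at line 1 remove [zndze] add [mbxg,igrkk,swqk] -> 7 lines: ladyo eqgx mbxg igrkk swqk xxlgi xgx
Hunk 7: at line 1 remove [mbxg] add [psfir,mvaz,bbrge] -> 9 lines: ladyo eqgx psfir mvaz bbrge igrkk swqk xxlgi xgx

Answer: ladyo
eqgx
psfir
mvaz
bbrge
igrkk
swqk
xxlgi
xgx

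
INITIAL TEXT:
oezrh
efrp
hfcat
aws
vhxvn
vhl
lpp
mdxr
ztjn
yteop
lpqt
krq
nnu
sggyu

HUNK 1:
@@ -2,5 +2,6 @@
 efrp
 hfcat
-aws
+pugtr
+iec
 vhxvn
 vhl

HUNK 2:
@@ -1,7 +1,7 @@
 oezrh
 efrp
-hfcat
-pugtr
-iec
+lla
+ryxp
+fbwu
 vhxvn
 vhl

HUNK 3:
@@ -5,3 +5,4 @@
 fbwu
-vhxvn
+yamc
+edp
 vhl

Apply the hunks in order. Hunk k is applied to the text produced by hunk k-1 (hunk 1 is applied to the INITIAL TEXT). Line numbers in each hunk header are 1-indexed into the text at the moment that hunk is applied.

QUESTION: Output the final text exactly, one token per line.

Hunk 1: at line 2 remove [aws] add [pugtr,iec] -> 15 lines: oezrh efrp hfcat pugtr iec vhxvn vhl lpp mdxr ztjn yteop lpqt krq nnu sggyu
Hunk 2: at line 1 remove [hfcat,pugtr,iec] add [lla,ryxp,fbwu] -> 15 lines: oezrh efrp lla ryxp fbwu vhxvn vhl lpp mdxr ztjn yteop lpqt krq nnu sggyu
Hunk 3: at line 5 remove [vhxvn] add [yamc,edp] -> 16 lines: oezrh efrp lla ryxp fbwu yamc edp vhl lpp mdxr ztjn yteop lpqt krq nnu sggyu

Answer: oezrh
efrp
lla
ryxp
fbwu
yamc
edp
vhl
lpp
mdxr
ztjn
yteop
lpqt
krq
nnu
sggyu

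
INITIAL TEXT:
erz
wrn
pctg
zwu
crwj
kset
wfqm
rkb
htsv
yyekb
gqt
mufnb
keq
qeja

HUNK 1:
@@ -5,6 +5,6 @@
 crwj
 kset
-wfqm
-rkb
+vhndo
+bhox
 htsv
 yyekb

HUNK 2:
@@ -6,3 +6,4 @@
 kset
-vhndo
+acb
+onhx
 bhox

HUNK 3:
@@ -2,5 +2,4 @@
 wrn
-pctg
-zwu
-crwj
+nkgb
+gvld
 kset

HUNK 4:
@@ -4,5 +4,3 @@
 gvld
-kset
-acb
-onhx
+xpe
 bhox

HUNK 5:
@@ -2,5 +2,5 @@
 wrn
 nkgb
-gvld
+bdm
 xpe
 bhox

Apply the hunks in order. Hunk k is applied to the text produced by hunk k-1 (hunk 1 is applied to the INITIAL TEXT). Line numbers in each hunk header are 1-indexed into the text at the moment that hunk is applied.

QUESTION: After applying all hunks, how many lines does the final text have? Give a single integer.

Answer: 12

Derivation:
Hunk 1: at line 5 remove [wfqm,rkb] add [vhndo,bhox] -> 14 lines: erz wrn pctg zwu crwj kset vhndo bhox htsv yyekb gqt mufnb keq qeja
Hunk 2: at line 6 remove [vhndo] add [acb,onhx] -> 15 lines: erz wrn pctg zwu crwj kset acb onhx bhox htsv yyekb gqt mufnb keq qeja
Hunk 3: at line 2 remove [pctg,zwu,crwj] add [nkgb,gvld] -> 14 lines: erz wrn nkgb gvld kset acb onhx bhox htsv yyekb gqt mufnb keq qeja
Hunk 4: at line 4 remove [kset,acb,onhx] add [xpe] -> 12 lines: erz wrn nkgb gvld xpe bhox htsv yyekb gqt mufnb keq qeja
Hunk 5: at line 2 remove [gvld] add [bdm] -> 12 lines: erz wrn nkgb bdm xpe bhox htsv yyekb gqt mufnb keq qeja
Final line count: 12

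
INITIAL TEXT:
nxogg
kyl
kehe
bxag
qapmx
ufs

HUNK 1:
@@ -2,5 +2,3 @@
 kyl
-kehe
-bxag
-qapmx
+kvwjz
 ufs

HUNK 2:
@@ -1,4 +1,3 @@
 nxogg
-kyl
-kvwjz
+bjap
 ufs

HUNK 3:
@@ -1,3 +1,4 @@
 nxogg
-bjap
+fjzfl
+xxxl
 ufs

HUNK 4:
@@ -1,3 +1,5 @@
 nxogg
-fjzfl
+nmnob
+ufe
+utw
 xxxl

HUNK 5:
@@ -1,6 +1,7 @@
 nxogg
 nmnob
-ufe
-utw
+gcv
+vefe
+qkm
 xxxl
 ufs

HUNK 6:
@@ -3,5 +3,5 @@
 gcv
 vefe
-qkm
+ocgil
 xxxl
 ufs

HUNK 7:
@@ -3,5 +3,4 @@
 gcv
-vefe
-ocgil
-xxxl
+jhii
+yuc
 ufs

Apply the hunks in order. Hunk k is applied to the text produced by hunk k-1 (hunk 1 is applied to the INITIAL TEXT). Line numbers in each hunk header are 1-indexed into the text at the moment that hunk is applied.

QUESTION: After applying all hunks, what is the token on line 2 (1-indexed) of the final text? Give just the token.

Answer: nmnob

Derivation:
Hunk 1: at line 2 remove [kehe,bxag,qapmx] add [kvwjz] -> 4 lines: nxogg kyl kvwjz ufs
Hunk 2: at line 1 remove [kyl,kvwjz] add [bjap] -> 3 lines: nxogg bjap ufs
Hunk 3: at line 1 remove [bjap] add [fjzfl,xxxl] -> 4 lines: nxogg fjzfl xxxl ufs
Hunk 4: at line 1 remove [fjzfl] add [nmnob,ufe,utw] -> 6 lines: nxogg nmnob ufe utw xxxl ufs
Hunk 5: at line 1 remove [ufe,utw] add [gcv,vefe,qkm] -> 7 lines: nxogg nmnob gcv vefe qkm xxxl ufs
Hunk 6: at line 3 remove [qkm] add [ocgil] -> 7 lines: nxogg nmnob gcv vefe ocgil xxxl ufs
Hunk 7: at line 3 remove [vefe,ocgil,xxxl] add [jhii,yuc] -> 6 lines: nxogg nmnob gcv jhii yuc ufs
Final line 2: nmnob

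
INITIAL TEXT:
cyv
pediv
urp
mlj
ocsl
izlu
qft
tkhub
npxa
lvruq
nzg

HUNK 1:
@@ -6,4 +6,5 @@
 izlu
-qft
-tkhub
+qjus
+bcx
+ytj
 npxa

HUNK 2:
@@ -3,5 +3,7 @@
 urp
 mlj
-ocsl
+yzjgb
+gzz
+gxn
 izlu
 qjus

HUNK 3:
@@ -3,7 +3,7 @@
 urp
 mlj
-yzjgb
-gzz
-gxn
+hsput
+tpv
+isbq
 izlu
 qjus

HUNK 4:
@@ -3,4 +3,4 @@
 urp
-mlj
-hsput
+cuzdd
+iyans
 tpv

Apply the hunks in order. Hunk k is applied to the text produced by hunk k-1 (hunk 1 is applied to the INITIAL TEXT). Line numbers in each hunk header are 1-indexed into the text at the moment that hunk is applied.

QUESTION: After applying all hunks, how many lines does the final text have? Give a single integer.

Hunk 1: at line 6 remove [qft,tkhub] add [qjus,bcx,ytj] -> 12 lines: cyv pediv urp mlj ocsl izlu qjus bcx ytj npxa lvruq nzg
Hunk 2: at line 3 remove [ocsl] add [yzjgb,gzz,gxn] -> 14 lines: cyv pediv urp mlj yzjgb gzz gxn izlu qjus bcx ytj npxa lvruq nzg
Hunk 3: at line 3 remove [yzjgb,gzz,gxn] add [hsput,tpv,isbq] -> 14 lines: cyv pediv urp mlj hsput tpv isbq izlu qjus bcx ytj npxa lvruq nzg
Hunk 4: at line 3 remove [mlj,hsput] add [cuzdd,iyans] -> 14 lines: cyv pediv urp cuzdd iyans tpv isbq izlu qjus bcx ytj npxa lvruq nzg
Final line count: 14

Answer: 14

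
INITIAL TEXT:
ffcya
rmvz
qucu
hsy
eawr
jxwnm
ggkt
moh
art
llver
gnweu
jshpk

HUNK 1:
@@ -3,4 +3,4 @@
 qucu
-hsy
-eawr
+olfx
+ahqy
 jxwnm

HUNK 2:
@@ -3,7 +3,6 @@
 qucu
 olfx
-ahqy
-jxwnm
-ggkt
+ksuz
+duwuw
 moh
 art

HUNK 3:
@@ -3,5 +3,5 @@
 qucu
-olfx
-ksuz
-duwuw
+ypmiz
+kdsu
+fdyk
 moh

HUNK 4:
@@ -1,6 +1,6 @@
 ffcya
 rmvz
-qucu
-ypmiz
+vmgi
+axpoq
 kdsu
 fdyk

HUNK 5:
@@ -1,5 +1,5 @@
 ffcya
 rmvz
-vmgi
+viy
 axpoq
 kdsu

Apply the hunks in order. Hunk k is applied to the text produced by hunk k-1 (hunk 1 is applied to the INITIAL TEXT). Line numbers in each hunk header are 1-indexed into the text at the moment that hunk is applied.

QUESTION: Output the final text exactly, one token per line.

Answer: ffcya
rmvz
viy
axpoq
kdsu
fdyk
moh
art
llver
gnweu
jshpk

Derivation:
Hunk 1: at line 3 remove [hsy,eawr] add [olfx,ahqy] -> 12 lines: ffcya rmvz qucu olfx ahqy jxwnm ggkt moh art llver gnweu jshpk
Hunk 2: at line 3 remove [ahqy,jxwnm,ggkt] add [ksuz,duwuw] -> 11 lines: ffcya rmvz qucu olfx ksuz duwuw moh art llver gnweu jshpk
Hunk 3: at line 3 remove [olfx,ksuz,duwuw] add [ypmiz,kdsu,fdyk] -> 11 lines: ffcya rmvz qucu ypmiz kdsu fdyk moh art llver gnweu jshpk
Hunk 4: at line 1 remove [qucu,ypmiz] add [vmgi,axpoq] -> 11 lines: ffcya rmvz vmgi axpoq kdsu fdyk moh art llver gnweu jshpk
Hunk 5: at line 1 remove [vmgi] add [viy] -> 11 lines: ffcya rmvz viy axpoq kdsu fdyk moh art llver gnweu jshpk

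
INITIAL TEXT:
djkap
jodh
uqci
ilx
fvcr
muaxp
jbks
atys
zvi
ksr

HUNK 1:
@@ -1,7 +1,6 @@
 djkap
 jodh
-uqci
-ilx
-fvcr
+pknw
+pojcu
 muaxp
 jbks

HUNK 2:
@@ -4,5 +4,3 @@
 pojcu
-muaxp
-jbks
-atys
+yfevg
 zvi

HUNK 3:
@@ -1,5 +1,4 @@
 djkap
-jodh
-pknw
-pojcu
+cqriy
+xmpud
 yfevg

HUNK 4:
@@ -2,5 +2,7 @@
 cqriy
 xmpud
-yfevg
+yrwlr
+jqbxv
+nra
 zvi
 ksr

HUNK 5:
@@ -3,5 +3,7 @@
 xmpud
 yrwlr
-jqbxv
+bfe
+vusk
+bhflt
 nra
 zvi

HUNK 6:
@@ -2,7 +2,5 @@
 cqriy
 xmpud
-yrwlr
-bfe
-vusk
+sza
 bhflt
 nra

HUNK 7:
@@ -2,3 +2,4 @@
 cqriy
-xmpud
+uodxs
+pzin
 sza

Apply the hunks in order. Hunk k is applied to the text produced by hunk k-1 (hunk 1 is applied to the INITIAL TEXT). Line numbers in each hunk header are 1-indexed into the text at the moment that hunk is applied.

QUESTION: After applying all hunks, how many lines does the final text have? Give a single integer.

Hunk 1: at line 1 remove [uqci,ilx,fvcr] add [pknw,pojcu] -> 9 lines: djkap jodh pknw pojcu muaxp jbks atys zvi ksr
Hunk 2: at line 4 remove [muaxp,jbks,atys] add [yfevg] -> 7 lines: djkap jodh pknw pojcu yfevg zvi ksr
Hunk 3: at line 1 remove [jodh,pknw,pojcu] add [cqriy,xmpud] -> 6 lines: djkap cqriy xmpud yfevg zvi ksr
Hunk 4: at line 2 remove [yfevg] add [yrwlr,jqbxv,nra] -> 8 lines: djkap cqriy xmpud yrwlr jqbxv nra zvi ksr
Hunk 5: at line 3 remove [jqbxv] add [bfe,vusk,bhflt] -> 10 lines: djkap cqriy xmpud yrwlr bfe vusk bhflt nra zvi ksr
Hunk 6: at line 2 remove [yrwlr,bfe,vusk] add [sza] -> 8 lines: djkap cqriy xmpud sza bhflt nra zvi ksr
Hunk 7: at line 2 remove [xmpud] add [uodxs,pzin] -> 9 lines: djkap cqriy uodxs pzin sza bhflt nra zvi ksr
Final line count: 9

Answer: 9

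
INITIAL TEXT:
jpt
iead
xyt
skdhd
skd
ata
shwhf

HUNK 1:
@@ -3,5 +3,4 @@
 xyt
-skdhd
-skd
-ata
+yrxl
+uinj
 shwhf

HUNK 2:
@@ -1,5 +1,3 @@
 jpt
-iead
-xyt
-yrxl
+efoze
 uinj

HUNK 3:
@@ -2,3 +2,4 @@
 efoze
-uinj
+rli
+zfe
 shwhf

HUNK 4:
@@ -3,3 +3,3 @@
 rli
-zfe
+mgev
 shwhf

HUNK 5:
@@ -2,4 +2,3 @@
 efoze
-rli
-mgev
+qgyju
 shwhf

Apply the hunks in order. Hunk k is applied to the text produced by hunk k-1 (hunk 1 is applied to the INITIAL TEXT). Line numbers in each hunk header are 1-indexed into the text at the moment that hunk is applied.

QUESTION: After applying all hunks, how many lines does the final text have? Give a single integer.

Hunk 1: at line 3 remove [skdhd,skd,ata] add [yrxl,uinj] -> 6 lines: jpt iead xyt yrxl uinj shwhf
Hunk 2: at line 1 remove [iead,xyt,yrxl] add [efoze] -> 4 lines: jpt efoze uinj shwhf
Hunk 3: at line 2 remove [uinj] add [rli,zfe] -> 5 lines: jpt efoze rli zfe shwhf
Hunk 4: at line 3 remove [zfe] add [mgev] -> 5 lines: jpt efoze rli mgev shwhf
Hunk 5: at line 2 remove [rli,mgev] add [qgyju] -> 4 lines: jpt efoze qgyju shwhf
Final line count: 4

Answer: 4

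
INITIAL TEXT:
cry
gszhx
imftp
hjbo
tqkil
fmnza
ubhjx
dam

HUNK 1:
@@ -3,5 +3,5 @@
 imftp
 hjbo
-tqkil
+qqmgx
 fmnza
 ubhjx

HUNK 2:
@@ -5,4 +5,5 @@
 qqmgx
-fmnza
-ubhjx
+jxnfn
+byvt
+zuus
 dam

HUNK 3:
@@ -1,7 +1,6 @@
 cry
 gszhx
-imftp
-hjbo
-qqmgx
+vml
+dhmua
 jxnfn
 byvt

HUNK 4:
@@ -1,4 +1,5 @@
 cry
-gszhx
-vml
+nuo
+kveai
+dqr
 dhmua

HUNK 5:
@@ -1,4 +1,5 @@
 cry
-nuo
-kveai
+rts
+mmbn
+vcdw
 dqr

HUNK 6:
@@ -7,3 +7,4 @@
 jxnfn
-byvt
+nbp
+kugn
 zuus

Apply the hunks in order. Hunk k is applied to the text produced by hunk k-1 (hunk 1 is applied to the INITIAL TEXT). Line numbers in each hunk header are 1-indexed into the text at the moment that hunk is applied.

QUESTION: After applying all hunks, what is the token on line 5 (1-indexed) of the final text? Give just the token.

Answer: dqr

Derivation:
Hunk 1: at line 3 remove [tqkil] add [qqmgx] -> 8 lines: cry gszhx imftp hjbo qqmgx fmnza ubhjx dam
Hunk 2: at line 5 remove [fmnza,ubhjx] add [jxnfn,byvt,zuus] -> 9 lines: cry gszhx imftp hjbo qqmgx jxnfn byvt zuus dam
Hunk 3: at line 1 remove [imftp,hjbo,qqmgx] add [vml,dhmua] -> 8 lines: cry gszhx vml dhmua jxnfn byvt zuus dam
Hunk 4: at line 1 remove [gszhx,vml] add [nuo,kveai,dqr] -> 9 lines: cry nuo kveai dqr dhmua jxnfn byvt zuus dam
Hunk 5: at line 1 remove [nuo,kveai] add [rts,mmbn,vcdw] -> 10 lines: cry rts mmbn vcdw dqr dhmua jxnfn byvt zuus dam
Hunk 6: at line 7 remove [byvt] add [nbp,kugn] -> 11 lines: cry rts mmbn vcdw dqr dhmua jxnfn nbp kugn zuus dam
Final line 5: dqr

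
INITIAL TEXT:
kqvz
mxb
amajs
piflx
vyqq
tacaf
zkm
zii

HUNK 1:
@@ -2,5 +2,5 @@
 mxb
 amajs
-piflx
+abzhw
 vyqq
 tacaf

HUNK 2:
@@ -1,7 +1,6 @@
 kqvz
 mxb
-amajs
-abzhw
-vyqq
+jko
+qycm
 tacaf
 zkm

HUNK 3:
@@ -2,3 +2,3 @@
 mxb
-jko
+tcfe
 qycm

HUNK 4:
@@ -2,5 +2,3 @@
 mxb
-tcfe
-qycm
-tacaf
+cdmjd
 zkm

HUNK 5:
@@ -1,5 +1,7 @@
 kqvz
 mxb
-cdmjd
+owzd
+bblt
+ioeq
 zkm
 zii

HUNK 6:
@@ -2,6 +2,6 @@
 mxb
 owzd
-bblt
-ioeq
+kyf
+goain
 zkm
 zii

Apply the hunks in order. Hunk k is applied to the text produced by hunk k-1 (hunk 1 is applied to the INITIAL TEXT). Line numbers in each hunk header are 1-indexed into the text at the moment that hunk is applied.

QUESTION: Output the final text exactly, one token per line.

Answer: kqvz
mxb
owzd
kyf
goain
zkm
zii

Derivation:
Hunk 1: at line 2 remove [piflx] add [abzhw] -> 8 lines: kqvz mxb amajs abzhw vyqq tacaf zkm zii
Hunk 2: at line 1 remove [amajs,abzhw,vyqq] add [jko,qycm] -> 7 lines: kqvz mxb jko qycm tacaf zkm zii
Hunk 3: at line 2 remove [jko] add [tcfe] -> 7 lines: kqvz mxb tcfe qycm tacaf zkm zii
Hunk 4: at line 2 remove [tcfe,qycm,tacaf] add [cdmjd] -> 5 lines: kqvz mxb cdmjd zkm zii
Hunk 5: at line 1 remove [cdmjd] add [owzd,bblt,ioeq] -> 7 lines: kqvz mxb owzd bblt ioeq zkm zii
Hunk 6: at line 2 remove [bblt,ioeq] add [kyf,goain] -> 7 lines: kqvz mxb owzd kyf goain zkm zii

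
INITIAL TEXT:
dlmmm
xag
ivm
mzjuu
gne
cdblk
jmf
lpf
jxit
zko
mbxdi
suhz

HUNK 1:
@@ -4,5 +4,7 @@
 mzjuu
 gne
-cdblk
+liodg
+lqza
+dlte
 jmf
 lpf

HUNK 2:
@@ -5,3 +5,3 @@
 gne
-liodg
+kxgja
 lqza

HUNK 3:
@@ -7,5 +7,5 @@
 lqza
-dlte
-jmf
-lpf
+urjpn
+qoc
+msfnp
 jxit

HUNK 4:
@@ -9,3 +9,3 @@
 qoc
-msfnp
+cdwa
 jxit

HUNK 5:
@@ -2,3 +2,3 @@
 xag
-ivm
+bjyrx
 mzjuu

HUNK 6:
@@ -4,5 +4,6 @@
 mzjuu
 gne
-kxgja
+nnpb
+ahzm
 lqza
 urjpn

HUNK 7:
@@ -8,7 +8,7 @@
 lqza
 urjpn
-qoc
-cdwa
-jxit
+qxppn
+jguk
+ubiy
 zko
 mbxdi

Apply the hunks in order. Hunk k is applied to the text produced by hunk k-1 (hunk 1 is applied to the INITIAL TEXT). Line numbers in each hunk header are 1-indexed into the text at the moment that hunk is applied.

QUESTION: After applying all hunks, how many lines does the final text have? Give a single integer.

Hunk 1: at line 4 remove [cdblk] add [liodg,lqza,dlte] -> 14 lines: dlmmm xag ivm mzjuu gne liodg lqza dlte jmf lpf jxit zko mbxdi suhz
Hunk 2: at line 5 remove [liodg] add [kxgja] -> 14 lines: dlmmm xag ivm mzjuu gne kxgja lqza dlte jmf lpf jxit zko mbxdi suhz
Hunk 3: at line 7 remove [dlte,jmf,lpf] add [urjpn,qoc,msfnp] -> 14 lines: dlmmm xag ivm mzjuu gne kxgja lqza urjpn qoc msfnp jxit zko mbxdi suhz
Hunk 4: at line 9 remove [msfnp] add [cdwa] -> 14 lines: dlmmm xag ivm mzjuu gne kxgja lqza urjpn qoc cdwa jxit zko mbxdi suhz
Hunk 5: at line 2 remove [ivm] add [bjyrx] -> 14 lines: dlmmm xag bjyrx mzjuu gne kxgja lqza urjpn qoc cdwa jxit zko mbxdi suhz
Hunk 6: at line 4 remove [kxgja] add [nnpb,ahzm] -> 15 lines: dlmmm xag bjyrx mzjuu gne nnpb ahzm lqza urjpn qoc cdwa jxit zko mbxdi suhz
Hunk 7: at line 8 remove [qoc,cdwa,jxit] add [qxppn,jguk,ubiy] -> 15 lines: dlmmm xag bjyrx mzjuu gne nnpb ahzm lqza urjpn qxppn jguk ubiy zko mbxdi suhz
Final line count: 15

Answer: 15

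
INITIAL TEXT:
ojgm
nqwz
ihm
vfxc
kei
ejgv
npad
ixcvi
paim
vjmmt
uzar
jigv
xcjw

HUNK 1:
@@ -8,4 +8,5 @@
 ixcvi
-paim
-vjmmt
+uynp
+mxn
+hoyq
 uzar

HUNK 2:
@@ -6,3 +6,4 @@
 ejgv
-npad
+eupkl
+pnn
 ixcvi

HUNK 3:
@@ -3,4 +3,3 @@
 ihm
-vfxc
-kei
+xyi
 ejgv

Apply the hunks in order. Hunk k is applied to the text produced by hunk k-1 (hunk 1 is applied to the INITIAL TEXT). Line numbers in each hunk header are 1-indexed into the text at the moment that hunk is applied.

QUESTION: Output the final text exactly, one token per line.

Hunk 1: at line 8 remove [paim,vjmmt] add [uynp,mxn,hoyq] -> 14 lines: ojgm nqwz ihm vfxc kei ejgv npad ixcvi uynp mxn hoyq uzar jigv xcjw
Hunk 2: at line 6 remove [npad] add [eupkl,pnn] -> 15 lines: ojgm nqwz ihm vfxc kei ejgv eupkl pnn ixcvi uynp mxn hoyq uzar jigv xcjw
Hunk 3: at line 3 remove [vfxc,kei] add [xyi] -> 14 lines: ojgm nqwz ihm xyi ejgv eupkl pnn ixcvi uynp mxn hoyq uzar jigv xcjw

Answer: ojgm
nqwz
ihm
xyi
ejgv
eupkl
pnn
ixcvi
uynp
mxn
hoyq
uzar
jigv
xcjw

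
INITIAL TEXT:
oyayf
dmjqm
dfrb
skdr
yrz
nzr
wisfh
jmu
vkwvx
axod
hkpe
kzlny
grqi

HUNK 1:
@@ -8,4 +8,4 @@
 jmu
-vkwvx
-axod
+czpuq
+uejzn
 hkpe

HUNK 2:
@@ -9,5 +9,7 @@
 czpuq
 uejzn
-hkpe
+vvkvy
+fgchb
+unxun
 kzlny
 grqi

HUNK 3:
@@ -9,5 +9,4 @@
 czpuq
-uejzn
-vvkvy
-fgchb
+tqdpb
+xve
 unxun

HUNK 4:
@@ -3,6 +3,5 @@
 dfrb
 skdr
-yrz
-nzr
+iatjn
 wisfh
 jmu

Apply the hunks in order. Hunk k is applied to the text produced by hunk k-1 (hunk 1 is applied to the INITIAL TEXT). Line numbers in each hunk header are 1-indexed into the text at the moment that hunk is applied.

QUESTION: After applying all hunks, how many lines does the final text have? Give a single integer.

Hunk 1: at line 8 remove [vkwvx,axod] add [czpuq,uejzn] -> 13 lines: oyayf dmjqm dfrb skdr yrz nzr wisfh jmu czpuq uejzn hkpe kzlny grqi
Hunk 2: at line 9 remove [hkpe] add [vvkvy,fgchb,unxun] -> 15 lines: oyayf dmjqm dfrb skdr yrz nzr wisfh jmu czpuq uejzn vvkvy fgchb unxun kzlny grqi
Hunk 3: at line 9 remove [uejzn,vvkvy,fgchb] add [tqdpb,xve] -> 14 lines: oyayf dmjqm dfrb skdr yrz nzr wisfh jmu czpuq tqdpb xve unxun kzlny grqi
Hunk 4: at line 3 remove [yrz,nzr] add [iatjn] -> 13 lines: oyayf dmjqm dfrb skdr iatjn wisfh jmu czpuq tqdpb xve unxun kzlny grqi
Final line count: 13

Answer: 13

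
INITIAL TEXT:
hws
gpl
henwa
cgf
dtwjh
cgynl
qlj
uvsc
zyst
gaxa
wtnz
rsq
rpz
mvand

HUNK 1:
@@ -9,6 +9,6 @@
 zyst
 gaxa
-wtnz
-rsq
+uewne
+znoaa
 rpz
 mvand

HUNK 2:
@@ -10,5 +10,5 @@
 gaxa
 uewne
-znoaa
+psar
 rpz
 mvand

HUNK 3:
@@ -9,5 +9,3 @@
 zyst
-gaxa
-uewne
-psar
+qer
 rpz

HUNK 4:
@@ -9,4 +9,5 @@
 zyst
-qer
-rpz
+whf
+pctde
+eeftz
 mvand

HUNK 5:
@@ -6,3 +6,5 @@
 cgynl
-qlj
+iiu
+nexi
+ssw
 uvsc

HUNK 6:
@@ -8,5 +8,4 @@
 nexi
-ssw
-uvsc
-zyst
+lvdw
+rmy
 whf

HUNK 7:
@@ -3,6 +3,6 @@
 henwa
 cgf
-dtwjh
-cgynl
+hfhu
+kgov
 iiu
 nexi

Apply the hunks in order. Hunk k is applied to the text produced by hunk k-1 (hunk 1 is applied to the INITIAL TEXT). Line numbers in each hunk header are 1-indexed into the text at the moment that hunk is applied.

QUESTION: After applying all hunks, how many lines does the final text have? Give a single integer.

Answer: 14

Derivation:
Hunk 1: at line 9 remove [wtnz,rsq] add [uewne,znoaa] -> 14 lines: hws gpl henwa cgf dtwjh cgynl qlj uvsc zyst gaxa uewne znoaa rpz mvand
Hunk 2: at line 10 remove [znoaa] add [psar] -> 14 lines: hws gpl henwa cgf dtwjh cgynl qlj uvsc zyst gaxa uewne psar rpz mvand
Hunk 3: at line 9 remove [gaxa,uewne,psar] add [qer] -> 12 lines: hws gpl henwa cgf dtwjh cgynl qlj uvsc zyst qer rpz mvand
Hunk 4: at line 9 remove [qer,rpz] add [whf,pctde,eeftz] -> 13 lines: hws gpl henwa cgf dtwjh cgynl qlj uvsc zyst whf pctde eeftz mvand
Hunk 5: at line 6 remove [qlj] add [iiu,nexi,ssw] -> 15 lines: hws gpl henwa cgf dtwjh cgynl iiu nexi ssw uvsc zyst whf pctde eeftz mvand
Hunk 6: at line 8 remove [ssw,uvsc,zyst] add [lvdw,rmy] -> 14 lines: hws gpl henwa cgf dtwjh cgynl iiu nexi lvdw rmy whf pctde eeftz mvand
Hunk 7: at line 3 remove [dtwjh,cgynl] add [hfhu,kgov] -> 14 lines: hws gpl henwa cgf hfhu kgov iiu nexi lvdw rmy whf pctde eeftz mvand
Final line count: 14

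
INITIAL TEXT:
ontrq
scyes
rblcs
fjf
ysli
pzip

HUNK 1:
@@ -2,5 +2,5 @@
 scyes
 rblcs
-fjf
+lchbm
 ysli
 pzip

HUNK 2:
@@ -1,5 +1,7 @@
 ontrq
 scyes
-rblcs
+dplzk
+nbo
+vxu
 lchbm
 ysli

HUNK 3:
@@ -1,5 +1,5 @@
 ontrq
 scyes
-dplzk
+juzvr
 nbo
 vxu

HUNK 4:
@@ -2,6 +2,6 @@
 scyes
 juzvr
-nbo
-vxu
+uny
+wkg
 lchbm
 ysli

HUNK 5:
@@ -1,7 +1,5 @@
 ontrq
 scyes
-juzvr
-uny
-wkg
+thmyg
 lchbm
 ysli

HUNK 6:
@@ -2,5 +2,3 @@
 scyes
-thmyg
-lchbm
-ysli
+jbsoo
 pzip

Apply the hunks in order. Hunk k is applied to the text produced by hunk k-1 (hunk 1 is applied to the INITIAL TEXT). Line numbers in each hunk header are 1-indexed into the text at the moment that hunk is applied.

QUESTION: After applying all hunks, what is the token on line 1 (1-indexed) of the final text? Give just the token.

Answer: ontrq

Derivation:
Hunk 1: at line 2 remove [fjf] add [lchbm] -> 6 lines: ontrq scyes rblcs lchbm ysli pzip
Hunk 2: at line 1 remove [rblcs] add [dplzk,nbo,vxu] -> 8 lines: ontrq scyes dplzk nbo vxu lchbm ysli pzip
Hunk 3: at line 1 remove [dplzk] add [juzvr] -> 8 lines: ontrq scyes juzvr nbo vxu lchbm ysli pzip
Hunk 4: at line 2 remove [nbo,vxu] add [uny,wkg] -> 8 lines: ontrq scyes juzvr uny wkg lchbm ysli pzip
Hunk 5: at line 1 remove [juzvr,uny,wkg] add [thmyg] -> 6 lines: ontrq scyes thmyg lchbm ysli pzip
Hunk 6: at line 2 remove [thmyg,lchbm,ysli] add [jbsoo] -> 4 lines: ontrq scyes jbsoo pzip
Final line 1: ontrq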